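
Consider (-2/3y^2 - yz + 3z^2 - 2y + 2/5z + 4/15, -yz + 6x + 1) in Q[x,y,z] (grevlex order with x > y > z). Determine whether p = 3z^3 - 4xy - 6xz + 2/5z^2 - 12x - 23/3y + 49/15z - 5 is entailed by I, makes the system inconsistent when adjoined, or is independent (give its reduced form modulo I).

First compute the reduced Gröbner basis of I by Buchberger's algorithm.
f_1 = -2/3y^2 - yz + 3z^2 - 2y + 2/5z + 4/15, LT = y^2.
f_2 = -yz + 6x + 1, LT = yz.

S(f_1,f_2): lcm = y^2z. S = 3/2yz^2 - 9/2z^3 + 6xy + 3yz - 3/5z^2 + y - 2/5z.
  leading term yz^2: subtract (-3/2z)·f_2 from 3/2yz^2 - 9/2z^3 + 6xy + 3yz - 3/5z^2 + y - 2/5z → -9/2z^3 + 6xy + 9xz + 3yz - 3/5z^2 + y + 11/10z
  leading term z^3: no divisor's leading term divides it; move -9/2z^3 to the remainder.
  leading term xy: no divisor's leading term divides it; move 6xy to the remainder.
  leading term xz: no divisor's leading term divides it; move 9xz to the remainder.
  leading term yz: subtract (-3)·f_2 from 3yz - 3/5z^2 + y + 11/10z → -3/5z^2 + 18x + y + 11/10z + 3
  leading term z^2: no divisor's leading term divides it; move -3/5z^2 to the remainder.
  leading term x: no divisor's leading term divides it; move 18x to the remainder.
  leading term y: no divisor's leading term divides it; move y to the remainder.
  leading term z: no divisor's leading term divides it; move 11/10z to the remainder.
  leading term 1: no divisor's leading term divides it; move 3 to the remainder.
  remainder -9/2z^3 + 6xy + 9xz - 3/5z^2 + 18x + y + 11/10z + 3 ≠ 0; add h_3 = -9/2z^3 + 6xy + 9xz - 3/5z^2 + 18x + y + 11/10z + 3 to the basis.

The other S-polynomials (S(f_1,h_3), S(f_2,h_3)) all reduce to 0 modulo the current basis, so we have a Gröbner basis.
Inter-reduce: drop elements whose leading term is divisible by another's, tail-reduce, and make monic.
Reduced Gröbner basis: {z^3 - 4/3xy - 2xz + 2/15z^2 - 4x - 2/9y - 11/45z - 2/3, y^2 - 9/2z^2 + 9x + 3y - 3/5z + 11/10, yz - 6x - 1}.
Label its elements g_1 = z^3 - 4/3xy - 2xz + 2/15z^2 - 4x - 2/9y - 11/45z - 2/3, g_2 = y^2 - 9/2z^2 + 9x + 3y - 3/5z + 11/10, g_3 = yz - 6x - 1.

Reduce p = 3z^3 - 4xy - 6xz + 2/5z^2 - 12x - 23/3y + 49/15z - 5 modulo G:
  leading term z^3: subtract (3)·g_1 from 3z^3 - 4xy - 6xz + 2/5z^2 - 12x - 23/3y + 49/15z - 5 → -7y + 4z - 3
  leading term y: no divisor's leading term divides it; move -7y to the remainder.
  leading term z: no divisor's leading term divides it; move 4z to the remainder.
  leading term 1: no divisor's leading term divides it; move -3 to the remainder.
  normal form = -7y + 4z - 3.
The normal form is nonzero, so p ∉ I. Since p minus its normal form lies in I, I + (p) = I + (r) where r = -7y + 4z - 3; decide whether this ideal is the whole ring.
Run Buchberger on G together with r (pairs among the g_i already reduce to 0 since G is a Gröbner basis):
g_1 = z^3 - 4/3xy - 2xz + 2/15z^2 - 4x - 2/9y - 11/45z - 2/3, LT = z^3.
g_2 = y^2 - 9/2z^2 + 9x + 3y - 3/5z + 11/10, LT = y^2.
g_3 = yz - 6x - 1, LT = yz.
r = -7y + 4z - 3, LT = y.

S(g_2,r): lcm = y^2. S = 4/7yz - 9/2z^2 + 9x + 18/7y - 3/5z + 11/10.
  leading term yz: subtract (4/7)·g_3 from 4/7yz - 9/2z^2 + 9x + 18/7y - 3/5z + 11/10 → -9/2z^2 + 87/7x + 18/7y - 3/5z + 117/70
  leading term z^2: no divisor's leading term divides it; move -9/2z^2 to the remainder.
  leading term x: no divisor's leading term divides it; move 87/7x to the remainder.
  leading term y: subtract (-18/49)·r from 18/7y - 3/5z + 117/70 → 213/245z + 279/490
  leading term z: no divisor's leading term divides it; move 213/245z to the remainder.
  leading term 1: no divisor's leading term divides it; move 279/490 to the remainder.
  remainder -9/2z^2 + 87/7x + 213/245z + 279/490 ≠ 0; add m_5 = -9/2z^2 + 87/7x + 213/245z + 279/490 to the basis.

S(g_3,r): lcm = yz. S = 4/7z^2 - 6x - 3/7z - 1.
  leading term z^2: subtract (-8/63)·m_5 from 4/7z^2 - 6x - 3/7z - 1 → -650/147x - 1637/5145z - 1591/1715
  leading term x: no divisor's leading term divides it; move -650/147x to the remainder.
  leading term z: no divisor's leading term divides it; move -1637/5145z to the remainder.
  leading term 1: no divisor's leading term divides it; move -1591/1715 to the remainder.
  remainder -650/147x - 1637/5145z - 1591/1715 ≠ 0; add m_6 = -650/147x - 1637/5145z - 1591/1715 to the basis.

The other S-polynomials (S(g_1,g_2), S(g_1,g_3), S(g_1,r), S(g_2,g_3), S(g_1,m_5), S(g_2,m_5), S(g_3,m_5), S(r,m_5), S(g_1,m_6), S(g_2,m_6), S(g_3,m_6), S(r,m_6), S(m_5,m_6)) all reduce to 0 modulo the current basis, so we have a Gröbner basis.
Inter-reduce: drop elements whose leading term is divisible by another's, tail-reduce, and make monic.
Reduced Gröbner basis: {z^2 + 9/1625z + 736/1625, x + 1637/22750z + 4773/22750, y - 4/7z + 3/7}.
The reduced Gröbner basis of I + (p) is {z^2 + 9/1625z + 736/1625, x + 1637/22750z + 4773/22750, y - 4/7z + 3/7} ≠ {1}, a proper ideal, so the enlarged system stays consistent: p is independent of I, with normal form -7y + 4z - 3.

Ideal membership is decidable via reduction modulo a Gröbner basis.

3z^3 - 4xy - 6xz + 2/5z^2 - 12x - 23/3y + 49/15z - 5 is independent of I; its normal form modulo I is -7y + 4z - 3.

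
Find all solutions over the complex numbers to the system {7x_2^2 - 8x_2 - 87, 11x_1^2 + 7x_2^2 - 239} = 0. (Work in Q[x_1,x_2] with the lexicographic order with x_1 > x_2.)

{(-4, -3), (4, -3), (-8*sqrt(1001)/77, 29/7), (8*sqrt(1001)/77, 29/7)}

Compute a lex Gröbner basis by Buchberger's algorithm.
f_1 = 7x_2^2 - 8x_2 - 87, LT = x_2^2.
f_2 = 11x_1^2 + 7x_2^2 - 239, LT = x_1^2.

S(f_1,f_2): leading monomials are coprime, so the S-polynomial reduces to 0 (Buchberger's first criterion).
Every S-polynomial of the final basis reduces to 0, so we have a Gröbner basis.
Inter-reduce: drop elements whose leading term is divisible by another's, tail-reduce, and make monic.
Reduced Gröbner basis: {x_1^2 + 8/11x_2 - 152/11, x_2^2 - 8/7x_2 - 87/7}.

The lex basis is triangular: the last element involves only x_2. Solving x_2^2 - 8/7x_2 - 87/7 = 0 gives x_2 ∈ {-3, 29/7}; substituting each value into the earlier elements determines the remaining variables.
  x_2 = -3: the earlier basis element becomes x_1^2 - 16 = 0, giving x_1 = -4, 4 — points (-4, -3), (4, -3).
  x_2 = 29/7: the earlier basis element becomes x_1^2 - 832/77 = 0, giving x_1 = -8*sqrt(1001)/77, 8*sqrt(1001)/77 — points (-8*sqrt(1001)/77, 29/7), (8*sqrt(1001)/77, 29/7).
This is the nonlinear analogue of row-reducing a linear system.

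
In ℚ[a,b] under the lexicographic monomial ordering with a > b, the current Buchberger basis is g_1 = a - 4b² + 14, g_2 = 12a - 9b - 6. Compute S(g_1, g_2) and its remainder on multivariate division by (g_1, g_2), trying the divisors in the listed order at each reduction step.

lcm(LM(g_1), LM(g_2)) = a.
S = (lcm/LT(g_1))·g_1 − (lcm/LT(g_2))·g_2 = -4b² + ¾b + 29/2.
Reduce S modulo (g_1, g_2) in that order:
  leading term b²: no divisor's leading term divides it; move -4b² to the remainder.
  leading term b: no divisor's leading term divides it; move ¾b to the remainder.
  leading term 1: no divisor's leading term divides it; move 29/2 to the remainder.
The remainder -4b² + ¾b + 29/2 is nonzero, so it would be added as the next basis element.

S(g_1, g_2) = -4b² + ¾b + 29/2; remainder on division = -4b² + ¾b + 29/2.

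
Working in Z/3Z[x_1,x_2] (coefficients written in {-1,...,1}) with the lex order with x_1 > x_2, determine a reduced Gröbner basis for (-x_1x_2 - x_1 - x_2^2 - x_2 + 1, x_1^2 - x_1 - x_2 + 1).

This is the nonlinear analogue of row-reducing a linear system.

f_1 = -x_1x_2 - x_1 - x_2^2 - x_2 + 1, LT = x_1x_2.
f_2 = x_1^2 - x_1 - x_2 + 1, LT = x_1^2.

S(f_1,f_2): lcm = x_1^2x_2. S = x_1^2 + x_1x_2^2 - x_1x_2 - x_1 + x_2^2 - x_2.
  leading term x_1^2: subtract (1)·f_2 from x_1^2 + x_1x_2^2 - x_1x_2 - x_1 + x_2^2 - x_2 → x_1x_2^2 - x_1x_2 + x_2^2 - 1
  leading term x_1x_2^2: subtract (-x_2)·f_1 from x_1x_2^2 - x_1x_2 + x_2^2 - 1 → x_1x_2 - x_2^3 + x_2 - 1
  leading term x_1x_2: subtract (-1)·f_1 from x_1x_2 - x_2^3 + x_2 - 1 → -x_1 - x_2^3 - x_2^2
  leading term x_1: no divisor's leading term divides it; move -x_1 to the remainder.
  leading term x_2^3: no divisor's leading term divides it; move -x_2^3 to the remainder.
  leading term x_2^2: no divisor's leading term divides it; move -x_2^2 to the remainder.
  remainder -x_1 - x_2^3 - x_2^2 ≠ 0; add g_3 = -x_1 - x_2^3 - x_2^2 to the basis.

S(f_1,g_3): lcm = x_1x_2. S = x_1 - x_2^4 - x_2^3 + x_2^2 + x_2 - 1.
  leading term x_1: subtract (-1)·g_3 from x_1 - x_2^4 - x_2^3 + x_2^2 + x_2 - 1 → -x_2^4 + x_2^3 + x_2 - 1
  leading term x_2^4: no divisor's leading term divides it; move -x_2^4 to the remainder.
  leading term x_2^3: no divisor's leading term divides it; move x_2^3 to the remainder.
  leading term x_2: no divisor's leading term divides it; move x_2 to the remainder.
  leading term 1: no divisor's leading term divides it; move -1 to the remainder.
  remainder -x_2^4 + x_2^3 + x_2 - 1 ≠ 0; add g_4 = -x_2^4 + x_2^3 + x_2 - 1 to the basis.

The other S-polynomials (S(f_2,g_3), S(f_1,g_4), S(f_2,g_4), S(g_3,g_4)) all reduce to 0 modulo the current basis, so we have a Gröbner basis.
Inter-reduce: drop elements whose leading term is divisible by another's, tail-reduce, and make monic.

G = {x_1 + x_2^3 + x_2^2, x_2^4 - x_2^3 - x_2 + 1}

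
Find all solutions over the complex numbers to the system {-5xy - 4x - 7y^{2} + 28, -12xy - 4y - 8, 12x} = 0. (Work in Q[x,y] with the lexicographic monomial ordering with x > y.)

{(0, -2)}

Compute a lex Gröbner basis by Buchberger's algorithm.
f_1 = -5xy - 4x - 7y^{2} + 28, LT = xy.
f_2 = -12xy - 4y - 8, LT = xy.
f_3 = 12x, LT = x.

S(f_1,f_2): lcm = xy. S = \tfrac{4}{5}x + \tfrac{7}{5}y^{2} - \tfrac{1}{3}y - \tfrac{94}{15}.
  reduce S modulo (f_1, f_2, f_3):
  remainder \tfrac{7}{5}y^{2} - \tfrac{1}{3}y - \tfrac{94}{15} ≠ 0; add h_4 = \tfrac{7}{5}y^{2} - \tfrac{1}{3}y - \tfrac{94}{15} to the basis.

S(f_1,f_3): lcm = xy. S = \tfrac{4}{5}x + \tfrac{7}{5}y^{2} - \tfrac{28}{5}.
  reduce S modulo (f_1, f_2, f_3, h_4):
  remainder \tfrac{1}{3}y + \tfrac{2}{3} ≠ 0; add h_5 = \tfrac{1}{3}y + \tfrac{2}{3} to the basis.

The other S-polynomials (S(f_2,f_3), S(f_1,h_4), S(f_2,h_4), S(f_3,h_4), S(f_1,h_5), S(f_2,h_5), S(f_3,h_5), S(h_4,h_5)) all reduce to 0 modulo the current basis, so we have a Gröbner basis.
Inter-reduce: drop elements whose leading term is divisible by another's, tail-reduce, and make monic.
Reduced Gröbner basis: {x, y + 2}.

Since the basis is lex-ordered, y + 2 is univariate in y. Its roots are {-2}. Back-substituting each root into the other basis elements fixes the other coordinates.
  y = -2: the earlier basis element becomes x = 0, giving x = 0 — point (0, -2).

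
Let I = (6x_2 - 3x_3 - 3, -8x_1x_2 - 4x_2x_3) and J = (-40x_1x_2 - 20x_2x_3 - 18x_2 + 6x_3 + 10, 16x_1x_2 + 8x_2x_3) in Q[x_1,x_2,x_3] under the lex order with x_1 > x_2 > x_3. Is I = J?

Equality of ideals is decidable: compute both reduced Gröbner bases (unique for the ordering) and check whether they agree.
Buchberger on the first generating set:
f_1 = 6x_2 - 3x_3 - 3, LT = x_2.
f_2 = -8x_1x_2 - 4x_2x_3, LT = x_1x_2.

S(f_1,f_2): lcm = x_1x_2. S = -1/2x_1x_3 - 1/2x_1 - 1/2x_2x_3.
  leading term x_1x_3: no divisor's leading term divides it; move -1/2x_1x_3 to the remainder.
  leading term x_1: no divisor's leading term divides it; move -1/2x_1 to the remainder.
  leading term x_2x_3: subtract (-1/12x_3)·f_1 from -1/2x_2x_3 → -1/4x_3^2 - 1/4x_3
  leading term x_3^2: no divisor's leading term divides it; move -1/4x_3^2 to the remainder.
  leading term x_3: no divisor's leading term divides it; move -1/4x_3 to the remainder.
  remainder -1/2x_1x_3 - 1/2x_1 - 1/4x_3^2 - 1/4x_3 ≠ 0; add g_3 = -1/2x_1x_3 - 1/2x_1 - 1/4x_3^2 - 1/4x_3 to the basis.

The other S-polynomials (S(f_1,g_3), S(f_2,g_3)) all reduce to 0 modulo the current basis, so we have a Gröbner basis.
Inter-reduce: drop elements whose leading term is divisible by another's, tail-reduce, and make monic.
Reduced Gröbner basis: {x_1x_3 + x_1 + 1/2x_3^2 + 1/2x_3, x_2 - 1/2x_3 - 1/2}.

Buchberger on the second generating set:
h_1 = -40x_1x_2 - 20x_2x_3 - 18x_2 + 6x_3 + 10, LT = x_1x_2.
h_2 = 16x_1x_2 + 8x_2x_3, LT = x_1x_2.

S(h_1,h_2): lcm = x_1x_2. S = 9/20x_2 - 3/20x_3 - 1/4.
  leading term x_2: no divisor's leading term divides it; move 9/20x_2 to the remainder.
  leading term x_3: no divisor's leading term divides it; move -3/20x_3 to the remainder.
  leading term 1: no divisor's leading term divides it; move -1/4 to the remainder.
  remainder 9/20x_2 - 3/20x_3 - 1/4 ≠ 0; add k_3 = 9/20x_2 - 3/20x_3 - 1/4 to the basis.

S(h_1,k_3): lcm = x_1x_2. S = 1/3x_1x_3 + 5/9x_1 + 1/2x_2x_3 + 9/20x_2 - 3/20x_3 - 1/4.
  leading term x_1x_3: no divisor's leading term divides it; move 1/3x_1x_3 to the remainder.
  leading term x_1: no divisor's leading term divides it; move 5/9x_1 to the remainder.
  leading term x_2x_3: subtract (10/9x_3)·k_3 from 1/2x_2x_3 + 9/20x_2 - 3/20x_3 - 1/4 → 9/20x_2 + 1/6x_3^2 + 23/180x_3 - 1/4
  leading term x_2: subtract (1)·k_3 from 9/20x_2 + 1/6x_3^2 + 23/180x_3 - 1/4 → 1/6x_3^2 + 5/18x_3
  leading term x_3^2: no divisor's leading term divides it; move 1/6x_3^2 to the remainder.
  leading term x_3: no divisor's leading term divides it; move 5/18x_3 to the remainder.
  remainder 1/3x_1x_3 + 5/9x_1 + 1/6x_3^2 + 5/18x_3 ≠ 0; add k_4 = 1/3x_1x_3 + 5/9x_1 + 1/6x_3^2 + 5/18x_3 to the basis.

The other S-polynomials (S(h_2,k_3), S(h_1,k_4), S(h_2,k_4), S(k_3,k_4)) all reduce to 0 modulo the current basis, so we have a Gröbner basis.
Inter-reduce: drop elements whose leading term is divisible by another's, tail-reduce, and make monic.
Reduced Gröbner basis: {x_1x_3 + 5/3x_1 + 1/2x_3^2 + 5/6x_3, x_2 - 1/3x_3 - 5/9}.

These differ, so the ideals are not equal.

No, the ideals differ.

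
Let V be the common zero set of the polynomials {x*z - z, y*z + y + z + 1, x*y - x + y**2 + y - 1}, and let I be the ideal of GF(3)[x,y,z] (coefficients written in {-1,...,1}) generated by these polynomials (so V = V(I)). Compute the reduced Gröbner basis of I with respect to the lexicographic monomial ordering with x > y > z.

G = {x - 1, y**2 - y + 1, y*z + y + z + 1}

This is the nonlinear analogue of row-reducing a linear system.

f_1 = x*z - z, LT = x*z.
f_2 = y*z + y + z + 1, LT = y*z.
f_3 = x*y - x + y**2 + y - 1, LT = x*y.

S(f_1,f_2): lcm = x*y*z. S = -x*y - x*z - x - y*z.
  leading term x*y: subtract (-1)·f_3 from -x*y - x*z - x - y*z → -x*z + x + y**2 - y*z + y - 1
  leading term x*z: subtract (-1)·f_1 from -x*z + x + y**2 - y*z + y - 1 → x + y**2 - y*z + y - z - 1
  leading term x: no divisor's leading term divides it; move x to the remainder.
  leading term y**2: no divisor's leading term divides it; move y**2 to the remainder.
  leading term y*z: subtract (-1)·f_2 from -y*z + y - z - 1 → -y
  leading term y: no divisor's leading term divides it; move -y to the remainder.
  remainder x + y**2 - y ≠ 0; add g_4 = x + y**2 - y to the basis.

S(f_1,f_3): lcm = x*y*z. S = x*z - y**2*z + y*z + z.
  leading term x*z: subtract (1)·f_1 from x*z - y**2*z + y*z + z → -y**2*z + y*z - z
  leading term y**2*z: subtract (-y)·f_2 from -y**2*z + y*z - z → y**2 - y*z + y - z
  leading term y**2: no divisor's leading term divides it; move y**2 to the remainder.
  leading term y*z: subtract (-1)·f_2 from -y*z + y - z → -y + 1
  leading term y: no divisor's leading term divides it; move -y to the remainder.
  leading term 1: no divisor's leading term divides it; move 1 to the remainder.
  remainder y**2 - y + 1 ≠ 0; add g_5 = y**2 - y + 1 to the basis.

S(f_2,f_3): lcm = x*y*z. S = x*y - x*z + x - y**2*z - y*z + z.
  leading term x*y: subtract (1)·f_3 from x*y - x*z + x - y**2*z - y*z + z → -x*z - x - y**2*z - y**2 - y*z - y + z + 1
  leading term x*z: subtract (-1)·f_1 from -x*z - x - y**2*z - y**2 - y*z - y + z + 1 → -x - y**2*z - y**2 - y*z - y + 1
  leading term x: subtract (-1)·g_4 from -x - y**2*z - y**2 - y*z - y + 1 → -y**2*z - y*z + y + 1
  leading term y**2*z: subtract (-y)·f_2 from -y**2*z - y*z + y + 1 → y**2 - y + 1
  leading term y**2: subtract (1)·g_5 from y**2 - y + 1 → 0
  remainder 0.

S(f_1,g_4): lcm = x*z. S = -y**2*z + y*z - z.
  leading term y**2*z: subtract (-y)·f_2 from -y**2*z + y*z - z → y**2 - y*z + y - z
  leading term y**2: subtract (1)·g_5 from y**2 - y*z + y - z → -y*z - y - z - 1
  leading term y*z: subtract (-1)·f_2 from -y*z - y - z - 1 → 0
  remainder 0.

S(f_2,g_4): leading monomials are coprime, so the S-polynomial reduces to 0 (Buchberger's first criterion).
S(f_3,g_4): lcm = x*y. S = -x - y**3 - y**2 + y - 1.
  leading term x: subtract (-1)·g_4 from -x - y**3 - y**2 + y - 1 → -y**3 - 1
  leading term y**3: subtract (-y)·g_5 from -y**3 - 1 → -y**2 + y - 1
  leading term y**2: subtract (-1)·g_5 from -y**2 + y - 1 → 0
  remainder 0.

S(f_1,g_5): leading monomials are coprime, so the S-polynomial reduces to 0 (Buchberger's first criterion).
S(f_2,g_5): lcm = y**2*z. S = y**2 - y*z + y - z.
  leading term y**2: subtract (1)·g_5 from y**2 - y*z + y - z → -y*z - y - z - 1
  leading term y*z: subtract (-1)·f_2 from -y*z - y - z - 1 → 0
  remainder 0.

S(f_3,g_5): lcm = x*y**2. S = -x + y**3 + y**2 - y.
  leading term x: subtract (-1)·g_4 from -x + y**3 + y**2 - y → y**3 - y**2 + y
  leading term y**3: subtract (y)·g_5 from y**3 - y**2 + y → 0
  remainder 0.

S(g_4,g_5): leading monomials are coprime, so the S-polynomial reduces to 0 (Buchberger's first criterion).
Every S-polynomial of the final basis reduces to 0, so we have a Gröbner basis.
Inter-reduce: drop elements whose leading term is divisible by another's, tail-reduce, and make monic.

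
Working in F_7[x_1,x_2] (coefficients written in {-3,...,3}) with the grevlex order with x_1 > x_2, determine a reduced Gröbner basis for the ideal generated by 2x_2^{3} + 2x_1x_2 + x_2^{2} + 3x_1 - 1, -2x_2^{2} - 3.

f_1 = 2x_2^{3} + 2x_1x_2 + x_2^{2} + 3x_1 - 1, LT = x_2^{3}.
f_2 = -2x_2^{2} - 3, LT = x_2^{2}.

S(f_1,f_2): lcm = x_2^{3}. S = x_1x_2 - 3x_2^{2} - 2x_1 + 2x_2 + 3.
  reduce S modulo (f_1, f_2):
  remainder x_1x_2 - 2x_1 + 2x_2 - 3 ≠ 0; add g_3 = x_1x_2 - 2x_1 + 2x_2 - 3 to the basis.

S(f_2,g_3): lcm = x_1x_2^{2}. S = 2x_1x_2 - 2x_2^{2} - 2x_1 + 3x_2.
  reduce S modulo (f_1, f_2, g_3):
  remainder 2x_1 - x_2 + 2 ≠ 0; add g_4 = 2x_1 - x_2 + 2 to the basis.

The other S-polynomials (S(f_1,g_3), S(f_1,g_4), S(f_2,g_4), S(g_3,g_4)) all reduce to 0 modulo the current basis, so we have a Gröbner basis.
Inter-reduce: drop elements whose leading term is divisible by another's, tail-reduce, and make monic.

G = {x_2^{2} - 2, x_1 + 3x_2 + 1}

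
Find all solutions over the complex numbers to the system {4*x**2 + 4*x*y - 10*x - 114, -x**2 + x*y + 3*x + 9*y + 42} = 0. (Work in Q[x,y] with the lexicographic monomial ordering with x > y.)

Compute a lex Gröbner basis by Buchberger's algorithm.
f_1 = 4*x**2 + 4*x*y - 10*x - 114, LT = x**2.
f_2 = -x**2 + x*y + 3*x + 9*y + 42, LT = x**2.

S(f_1,f_2): lcm = x**2. S = 2*x*y + 1/2*x + 9*y + 27/2.
  leading term x*y: no divisor's leading term divides it; move 2*x*y to the remainder.
  leading term x: no divisor's leading term divides it; move 1/2*x to the remainder.
  leading term y: no divisor's leading term divides it; move 9*y to the remainder.
  leading term 1: no divisor's leading term divides it; move 27/2 to the remainder.
  remainder 2*x*y + 1/2*x + 9*y + 27/2 ≠ 0; add h_3 = 2*x*y + 1/2*x + 9*y + 27/2 to the basis.

S(f_1,h_3): lcm = x**2*y. S = -1/4*x**2 + x*y**2 - 7*x*y - 27/4*x - 57/2*y.
  leading term x**2: subtract (-1/16)·f_1 from -1/4*x**2 + x*y**2 - 7*x*y - 27/4*x - 57/2*y → x*y**2 - 27/4*x*y - 59/8*x - 57/2*y - 57/8
  leading term x*y**2: subtract (1/2*y)·h_3 from x*y**2 - 27/4*x*y - 59/8*x - 57/2*y - 57/8 → -7*x*y - 59/8*x - 9/2*y**2 - 141/4*y - 57/8
  leading term x*y: subtract (-7/2)·h_3 from -7*x*y - 59/8*x - 9/2*y**2 - 141/4*y - 57/8 → -45/8*x - 9/2*y**2 - 15/4*y + 321/8
  leading term x: no divisor's leading term divides it; move -45/8*x to the remainder.
  leading term y**2: no divisor's leading term divides it; move -9/2*y**2 to the remainder.
  leading term y: no divisor's leading term divides it; move -15/4*y to the remainder.
  leading term 1: no divisor's leading term divides it; move 321/8 to the remainder.
  remainder -45/8*x - 9/2*y**2 - 15/4*y + 321/8 ≠ 0; add h_4 = -45/8*x - 9/2*y**2 - 15/4*y + 321/8 to the basis.

S(h_3,h_4): lcm = x*y. S = 1/4*x - 4/5*y**3 - 2/3*y**2 + 349/30*y + 27/4.
  leading term x: subtract (-2/45)·h_4 from 1/4*x - 4/5*y**3 - 2/3*y**2 + 349/30*y + 27/4 → -4/5*y**3 - 13/15*y**2 + 172/15*y + 128/15
  leading term y**3: no divisor's leading term divides it; move -4/5*y**3 to the remainder.
  leading term y**2: no divisor's leading term divides it; move -13/15*y**2 to the remainder.
  leading term y: no divisor's leading term divides it; move 172/15*y to the remainder.
  leading term 1: no divisor's leading term divides it; move 128/15 to the remainder.
  remainder -4/5*y**3 - 13/15*y**2 + 172/15*y + 128/15 ≠ 0; add h_5 = -4/5*y**3 - 13/15*y**2 + 172/15*y + 128/15 to the basis.

The other S-polynomials (S(f_2,h_3), S(f_1,h_4), S(f_2,h_4), S(f_1,h_5), S(f_2,h_5), S(h_3,h_5), S(h_4,h_5)) all reduce to 0 modulo the current basis, so we have a Gröbner basis.
Inter-reduce: drop elements whose leading term is divisible by another's, tail-reduce, and make monic.
Reduced Gröbner basis: {x + 4/5*y**2 + 2/3*y - 107/15, y**3 + 13/12*y**2 - 43/3*y - 32/3}.

Elimination: the polynomial y**3 + 13/12*y**2 - 43/3*y - 32/3 lies in the elimination ideal for y, so y ∈ {-4, 35/24 - sqrt(2761)/24, 35/24 + sqrt(2761)/24}. For each such y, the remaining basis elements (now univariate) give the rest of the solution.
  y = -4: the earlier basis element becomes x + 3 = 0, giving x = -3 — point (-3, -4).
  y = 35/24 - sqrt(2761)/24: the earlier basis element becomes x - sqrt(2761)/8 - 5/8 = 0, giving x = 5/8 + sqrt(2761)/8 — point (5/8 + sqrt(2761)/8, 35/24 - sqrt(2761)/24).
  y = 35/24 + sqrt(2761)/24: the earlier basis element becomes x - 5/8 + sqrt(2761)/8 = 0, giving x = 5/8 - sqrt(2761)/8 — point (5/8 - sqrt(2761)/8, 35/24 + sqrt(2761)/24).
Each listed point satisfies every original equation (direct substitution).

{(-3, -4), (5/8 + sqrt(2761)/8, 35/24 - sqrt(2761)/24), (5/8 - sqrt(2761)/8, 35/24 + sqrt(2761)/24)}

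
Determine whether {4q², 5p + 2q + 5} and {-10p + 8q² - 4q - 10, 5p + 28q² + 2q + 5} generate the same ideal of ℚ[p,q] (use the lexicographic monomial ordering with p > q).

Since reduced Gröbner bases are canonical representatives of ideals under a given ordering, it suffices to compute and compare them.
Buchberger on the first generating set:
f_1 = 4q², LT = q².
f_2 = 5p + 2q + 5, LT = p.

The S-polynomials (S(f_1,f_2)) all reduce to 0 modulo the current basis, so we have a Gröbner basis.
Inter-reduce: drop elements whose leading term is divisible by another's, tail-reduce, and make monic.
Reduced Gröbner basis: {p + ⅖q + 1, q²}.

Buchberger on the second generating set:
h_1 = -10p + 8q² - 4q - 10, LT = p.
h_2 = 5p + 28q² + 2q + 5, LT = p.

S(h_1,h_2): lcm = p. S = -32/5q².
  reduce S modulo (h_1, h_2):
  remainder -32/5q² ≠ 0; add k_3 = -32/5q² to the basis.

The other S-polynomials (S(h_1,k_3), S(h_2,k_3)) all reduce to 0 modulo the current basis, so we have a Gröbner basis.
Inter-reduce: drop elements whose leading term is divisible by another's, tail-reduce, and make monic.
Reduced Gröbner basis: {p + ⅖q + 1, q²}.

Same reduced basis, so the two generating sets span the same ideal.

Yes, the ideals are equal.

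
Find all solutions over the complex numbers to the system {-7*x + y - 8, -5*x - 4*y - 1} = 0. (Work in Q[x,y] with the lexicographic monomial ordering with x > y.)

Compute a lex Gröbner basis by Buchberger's algorithm.
f_1 = -7*x + y - 8, LT = x.
f_2 = -5*x - 4*y - 1, LT = x.

S(f_1,f_2): lcm = x. S = -33/35*y + 33/35.
  leading term y: no divisor's leading term divides it; move -33/35*y to the remainder.
  leading term 1: no divisor's leading term divides it; move 33/35 to the remainder.
  remainder -33/35*y + 33/35 ≠ 0; add h_3 = -33/35*y + 33/35 to the basis.

The other S-polynomials (S(f_1,h_3), S(f_2,h_3)) all reduce to 0 modulo the current basis, so we have a Gröbner basis.
Inter-reduce: drop elements whose leading term is divisible by another's, tail-reduce, and make monic.
Reduced Gröbner basis: {x + 1, y - 1}.

From the last basis element, y - 1 = 0, so y takes values in {1}. Each choice, substituted upward through the basis, yields the corresponding point(s) of the solution set.
  y = 1: the earlier basis element becomes x + 1 = 0, giving x = -1 — point (-1, 1).
Zero-dimensionality of the ideal guarantees finitely many solutions over ℂ.

{(-1, 1)}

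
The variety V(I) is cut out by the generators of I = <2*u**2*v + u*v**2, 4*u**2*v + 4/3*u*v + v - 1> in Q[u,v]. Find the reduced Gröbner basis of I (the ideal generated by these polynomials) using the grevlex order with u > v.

Buchberger's algorithm terminates because the ascending chain of leading-term ideals stabilizes.

f_1 = 2*u**2*v + u*v**2, LT = u**2*v.
f_2 = 4*u**2*v + 4/3*u*v + v - 1, LT = u**2*v.

S(f_1,f_2): lcm = u**2*v. S = 1/2*u*v**2 - 1/3*u*v - 1/4*v + 1/4.
  reduce S modulo (f_1, f_2):
  remainder 1/2*u*v**2 - 1/3*u*v - 1/4*v + 1/4 ≠ 0; add g_3 = 1/2*u*v**2 - 1/3*u*v - 1/4*v + 1/4 to the basis.

S(f_1,g_3): lcm = u**2*v**2. S = 1/2*u*v**3 + 2/3*u**2*v + 1/2*u*v - 1/2*u.
  reduce S modulo (f_1, f_2, g_3):
  remainder 1/2*u*v + 1/4*v**2 - 1/2*u - 1/4*v ≠ 0; add g_4 = 1/2*u*v + 1/4*v**2 - 1/2*u - 1/4*v to the basis.

S(f_1,g_4): lcm = u**2*v. S = u**2 + 1/2*u*v.
  reduce S modulo (f_1, f_2, g_3, g_4):
  remainder u**2 - 1/4*v**2 + 1/2*u + 1/4*v ≠ 0; add g_5 = u**2 - 1/4*v**2 + 1/2*u + 1/4*v to the basis.

S(g_3,g_4): lcm = u*v**2. S = -1/2*v**3 + 1/3*u*v + 1/2*v**2 - 1/2*v + 1/2.
  reduce S modulo (f_1, f_2, g_3, g_4, g_5):
  remainder -1/2*v**3 + 1/3*v**2 + 1/3*u - 1/3*v + 1/2 ≠ 0; add g_6 = -1/2*v**3 + 1/3*v**2 + 1/3*u - 1/3*v + 1/2 to the basis.

The other S-polynomials (S(f_2,g_3), S(f_2,g_4), S(f_1,g_5), S(f_2,g_5), S(g_3,g_5), S(g_4,g_5), S(f_1,g_6), S(f_2,g_6), S(g_3,g_6), S(g_4,g_6), S(g_5,g_6)) all reduce to 0 modulo the current basis, so we have a Gröbner basis.
Inter-reduce: drop elements whose leading term is divisible by another's, tail-reduce, and make monic.

G = {v**3 - 2/3*v**2 - 2/3*u + 2/3*v - 1, u**2 - 1/4*v**2 + 1/2*u + 1/4*v, u*v + 1/2*v**2 - u - 1/2*v}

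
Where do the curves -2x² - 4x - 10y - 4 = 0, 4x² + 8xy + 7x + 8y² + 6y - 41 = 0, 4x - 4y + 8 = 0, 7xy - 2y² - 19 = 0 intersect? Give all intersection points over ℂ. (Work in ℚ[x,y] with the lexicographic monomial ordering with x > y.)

Compute a lex Gröbner basis by Buchberger's algorithm.
f_1 = -2x² - 4x - 10y - 4, LT = x².
f_2 = 4x² + 8xy + 7x + 8y² + 6y - 41, LT = x².
f_3 = 4x - 4y + 8, LT = x.
f_4 = 7xy - 2y² - 19, LT = xy.

S(f_1,f_2): lcm = x². S = -2xy + ¼x - 2y² + 7/2y + 49/4.
  leading term xy: subtract (-½y)·f_3 from -2xy + ¼x - 2y² + 7/2y + 49/4 → ¼x - 4y² + 15/2y + 49/4
  leading term x: subtract (1/16)·f_3 from ¼x - 4y² + 15/2y + 49/4 → -4y² + 31/4y + 47/4
  leading term y²: no divisor's leading term divides it; move -4y² to the remainder.
  leading term y: no divisor's leading term divides it; move 31/4y to the remainder.
  leading term 1: no divisor's leading term divides it; move 47/4 to the remainder.
  remainder -4y² + 31/4y + 47/4 ≠ 0; add h_5 = -4y² + 31/4y + 47/4 to the basis.

S(f_1,f_3): lcm = x². S = xy + 5y + 2.
  leading term xy: subtract (¼y)·f_3 from xy + 5y + 2 → y² + 3y + 2
  leading term y²: subtract (-¼)·h_5 from y² + 3y + 2 → 79/16y + 79/16
  leading term y: no divisor's leading term divides it; move 79/16y to the remainder.
  leading term 1: no divisor's leading term divides it; move 79/16 to the remainder.
  remainder 79/16y + 79/16 ≠ 0; add h_6 = 79/16y + 79/16 to the basis.

The other S-polynomials (S(f_1,f_4), S(f_2,f_3), S(f_2,f_4), S(f_3,f_4), S(f_1,h_5), S(f_2,h_5), S(f_3,h_5), S(f_4,h_5), S(f_1,h_6), S(f_2,h_6), S(f_3,h_6), S(f_4,h_6), S(h_5,h_6)) all reduce to 0 modulo the current basis, so we have a Gröbner basis.
Inter-reduce: drop elements whose leading term is divisible by another's, tail-reduce, and make monic.
Reduced Gröbner basis: {x + 3, y + 1}.

A lex Gröbner basis eliminates variables successively. Here y + 1 depends only on y, with roots {-1}; lifting each root through the earlier basis elements recovers the full solutions.
  y = -1: the earlier basis element becomes x + 3 = 0, giving x = -3 — point (-3, -1).
Substituting each solution back into the original system confirms all equations vanish.
A lex Gröbner basis triangularizes the system, enabling back-substitution.

{(-3, -1)}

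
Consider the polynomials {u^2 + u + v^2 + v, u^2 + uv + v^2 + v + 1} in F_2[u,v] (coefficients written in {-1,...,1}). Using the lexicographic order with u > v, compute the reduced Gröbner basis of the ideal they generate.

G = {u + v^3 + v + 1, v^4 + v^3 + v^2}

f_1 = u^2 + u + v^2 + v, LT = u^2.
f_2 = u^2 + uv + v^2 + v + 1, LT = u^2.

S(f_1,f_2): lcm = u^2. S = uv + u + 1.
  leading term uv: no divisor's leading term divides it; move uv to the remainder.
  leading term u: no divisor's leading term divides it; move u to the remainder.
  leading term 1: no divisor's leading term divides it; move 1 to the remainder.
  remainder uv + u + 1 ≠ 0; add g_3 = uv + u + 1 to the basis.

S(f_1,g_3): lcm = u^2v. S = u^2 + uv + u + v^3 + v^2.
  leading term u^2: subtract (1)·f_1 from u^2 + uv + u + v^3 + v^2 → uv + v^3 + v
  leading term uv: subtract (1)·g_3 from uv + v^3 + v → u + v^3 + v + 1
  leading term u: no divisor's leading term divides it; move u to the remainder.
  leading term v^3: no divisor's leading term divides it; move v^3 to the remainder.
  leading term v: no divisor's leading term divides it; move v to the remainder.
  leading term 1: no divisor's leading term divides it; move 1 to the remainder.
  remainder u + v^3 + v + 1 ≠ 0; add g_4 = u + v^3 + v + 1 to the basis.

S(g_3,g_4): lcm = uv. S = u + v^4 + v^2 + v + 1.
  leading term u: subtract (1)·g_4 from u + v^4 + v^2 + v + 1 → v^4 + v^3 + v^2
  leading term v^4: no divisor's leading term divides it; move v^4 to the remainder.
  leading term v^3: no divisor's leading term divides it; move v^3 to the remainder.
  leading term v^2: no divisor's leading term divides it; move v^2 to the remainder.
  remainder v^4 + v^3 + v^2 ≠ 0; add g_5 = v^4 + v^3 + v^2 to the basis.

The other S-polynomials (S(f_2,g_3), S(f_1,g_4), S(f_2,g_4), S(f_1,g_5), S(f_2,g_5), S(g_3,g_5), S(g_4,g_5)) all reduce to 0 modulo the current basis, so we have a Gröbner basis.
Inter-reduce: drop elements whose leading term is divisible by another's, tail-reduce, and make monic.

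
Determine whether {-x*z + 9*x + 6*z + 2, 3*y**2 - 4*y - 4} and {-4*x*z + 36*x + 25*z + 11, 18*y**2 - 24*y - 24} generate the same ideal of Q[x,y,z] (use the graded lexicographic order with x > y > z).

No, the ideals differ.

Equality of ideals is decidable: compute both reduced Gröbner bases (unique for the ordering) and check whether they agree.
Buchberger on the first generating set:
f_1 = -x*z + 9*x + 6*z + 2, LT = x*z.
f_2 = 3*y**2 - 4*y - 4, LT = y**2.

The S-polynomials (S(f_1,f_2)) all reduce to 0 modulo the current basis, so we have a Gröbner basis.
Inter-reduce: drop elements whose leading term is divisible by another's, tail-reduce, and make monic.
Reduced Gröbner basis: {x*z - 9*x - 6*z - 2, y**2 - 4/3*y - 4/3}.

Buchberger on the second generating set:
h_1 = -4*x*z + 36*x + 25*z + 11, LT = x*z.
h_2 = 18*y**2 - 24*y - 24, LT = y**2.

The S-polynomials (S(h_1,h_2)) all reduce to 0 modulo the current basis, so we have a Gröbner basis.
Inter-reduce: drop elements whose leading term is divisible by another's, tail-reduce, and make monic.
Reduced Gröbner basis: {x*z - 9*x - 25/4*z - 11/4, y**2 - 4/3*y - 4/3}.

These differ, so the ideals are not equal.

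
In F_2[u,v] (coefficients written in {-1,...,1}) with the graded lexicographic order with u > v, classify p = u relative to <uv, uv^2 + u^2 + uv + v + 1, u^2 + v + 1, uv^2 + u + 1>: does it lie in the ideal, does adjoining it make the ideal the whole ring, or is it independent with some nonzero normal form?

First compute the reduced Gröbner basis of I by Buchberger's algorithm.
f_1 = uv, LT = uv.
f_2 = uv^2 + u^2 + uv + v + 1, LT = uv^2.
f_3 = u^2 + v + 1, LT = u^2.
f_4 = uv^2 + u + 1, LT = uv^2.

S(f_1,f_2): lcm = uv^2. S = u^2 + uv + v + 1.
  leading term u^2: subtract (1)·f_3 from u^2 + uv + v + 1 → uv
  leading term uv: subtract (1)·f_1 from uv → 0
  remainder 0.

S(f_1,f_3): lcm = u^2v. S = v^2 + v.
  leading term v^2: no divisor's leading term divides it; move v^2 to the remainder.
  leading term v: no divisor's leading term divides it; move v to the remainder.
  remainder v^2 + v ≠ 0; add h_5 = v^2 + v to the basis.

S(f_1,f_4): lcm = uv^2. S = u + 1.
  leading term u: no divisor's leading term divides it; move u to the remainder.
  leading term 1: no divisor's leading term divides it; move 1 to the remainder.
  remainder u + 1 ≠ 0; add h_6 = u + 1 to the basis.

S(f_2,f_3): lcm = u^2v^2. S = u^3 + u^2v + v^3 + uv + v^2 + u.
  leading term u^3: subtract (u)·f_3 from u^3 + u^2v + v^3 + uv + v^2 + u → u^2v + v^3 + v^2
  leading term u^2v: subtract (u)·f_1 from u^2v + v^3 + v^2 → v^3 + v^2
  leading term v^3: subtract (v)·h_5 from v^3 + v^2 → 0
  remainder 0.

S(f_2,f_4): lcm = uv^2. S = u^2 + uv + u + v.
  leading term u^2: subtract (1)·f_3 from u^2 + uv + u + v → uv + u + 1
  leading term uv: subtract (1)·f_1 from uv + u + 1 → u + 1
  leading term u: subtract (1)·h_6 from u + 1 → 0
  remainder 0.

S(f_3,f_4): lcm = u^2v^2. S = v^3 + u^2 + v^2 + u.
  leading term v^3: subtract (v)·h_5 from v^3 + u^2 + v^2 + u → u^2 + u
  leading term u^2: subtract (1)·f_3 from u^2 + u → u + v + 1
  leading term u: subtract (1)·h_6 from u + v + 1 → v
  leading term v: no divisor's leading term divides it; move v to the remainder.
  remainder v ≠ 0; add h_7 = v to the basis.

S(f_1,h_5): lcm = uv^2. S = uv.
  leading term uv: subtract (1)·f_1 from uv → 0
  remainder 0.

S(f_2,h_5): lcm = uv^2. S = u^2 + v + 1.
  leading term u^2: subtract (1)·f_3 from u^2 + v + 1 → 0
  remainder 0.

S(f_3,h_5): leading monomials are coprime, so the S-polynomial reduces to 0 (Buchberger's first criterion).
S(f_4,h_5): lcm = uv^2. S = uv + u + 1.
  leading term uv: subtract (1)·f_1 from uv + u + 1 → u + 1
  leading term u: subtract (1)·h_6 from u + 1 → 0
  remainder 0.

S(f_1,h_6): lcm = uv. S = v.
  leading term v: subtract (1)·h_7 from v → 0
  remainder 0.

S(f_2,h_6): lcm = uv^2. S = u^2 + uv + v^2 + v + 1.
  leading term u^2: subtract (1)·f_3 from u^2 + uv + v^2 + v + 1 → uv + v^2
  leading term uv: subtract (1)·f_1 from uv + v^2 → v^2
  leading term v^2: subtract (1)·h_5 from v^2 → v
  leading term v: subtract (1)·h_7 from v → 0
  remainder 0.

S(f_3,h_6): lcm = u^2. S = u + v + 1.
  leading term u: subtract (1)·h_6 from u + v + 1 → v
  leading term v: subtract (1)·h_7 from v → 0
  remainder 0.

S(f_4,h_6): lcm = uv^2. S = v^2 + u + 1.
  leading term v^2: subtract (1)·h_5 from v^2 + u + 1 → u + v + 1
  leading term u: subtract (1)·h_6 from u + v + 1 → v
  leading term v: subtract (1)·h_7 from v → 0
  remainder 0.

S(h_5,h_6): leading monomials are coprime, so the S-polynomial reduces to 0 (Buchberger's first criterion).
S(f_1,h_7): lcm = uv. S = 0.
  remainder 0.

S(f_2,h_7): lcm = uv^2. S = u^2 + uv + v + 1.
  leading term u^2: subtract (1)·f_3 from u^2 + uv + v + 1 → uv
  leading term uv: subtract (1)·f_1 from uv → 0
  remainder 0.

S(f_3,h_7): leading monomials are coprime, so the S-polynomial reduces to 0 (Buchberger's first criterion).
S(f_4,h_7): lcm = uv^2. S = u + 1.
  leading term u: subtract (1)·h_6 from u + 1 → 0
  remainder 0.

S(h_5,h_7): lcm = v^2. S = v.
  leading term v: subtract (1)·h_7 from v → 0
  remainder 0.

S(h_6,h_7): leading monomials are coprime, so the S-polynomial reduces to 0 (Buchberger's first criterion).
Every S-polynomial of the final basis reduces to 0, so we have a Gröbner basis.
Inter-reduce: drop elements whose leading term is divisible by another's, tail-reduce, and make monic.
Reduced Gröbner basis: {u + 1, v}.
Label its elements g_1 = u + 1, g_2 = v.

Reduce p = u modulo G:
  leading term u: subtract (1)·g_1 from u → 1
  leading term 1: no divisor's leading term divides it; move 1 to the remainder.
  normal form = 1.
The normal form is nonzero, so p ∉ I. Since p minus its normal form lies in I, I + (p) = I + (r) where r = 1; decide whether this ideal is the whole ring.
Here r = 1 is a nonzero constant, hence a unit: 1 ∈ I + (p), the Gröbner basis of I + (p) is {1}, and the enlarged system has no common solution — adjoining p is inconsistent.

Adjoining u makes the ideal the whole ring: the system is inconsistent.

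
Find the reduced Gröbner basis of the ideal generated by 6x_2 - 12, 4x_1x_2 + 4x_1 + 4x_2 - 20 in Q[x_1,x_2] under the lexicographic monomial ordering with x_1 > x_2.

f_1 = 6x_2 - 12, LT = x_2.
f_2 = 4x_1x_2 + 4x_1 + 4x_2 - 20, LT = x_1x_2.

S(f_1,f_2): lcm = x_1x_2. S = -3x_1 - x_2 + 5.
  leading term x_1: no divisor's leading term divides it; move -3x_1 to the remainder.
  leading term x_2: subtract (-1/6)·f_1 from -x_2 + 5 → 3
  leading term 1: no divisor's leading term divides it; move 3 to the remainder.
  remainder -3x_1 + 3 ≠ 0; add g_3 = -3x_1 + 3 to the basis.

The other S-polynomials (S(f_1,g_3), S(f_2,g_3)) all reduce to 0 modulo the current basis, so we have a Gröbner basis.
Inter-reduce: drop elements whose leading term is divisible by another's, tail-reduce, and make monic.

G = {x_1 - 1, x_2 - 2}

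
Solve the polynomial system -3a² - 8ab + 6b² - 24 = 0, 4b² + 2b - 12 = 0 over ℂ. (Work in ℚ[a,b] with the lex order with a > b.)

Compute a lex Gröbner basis by Buchberger's algorithm.
f_1 = -3a² - 8ab + 6b² - 24, LT = a².
f_2 = 4b² + 2b - 12, LT = b².

The S-polynomials (S(f_1,f_2)) all reduce to 0 modulo the current basis, so we have a Gröbner basis.
Inter-reduce: drop elements whose leading term is divisible by another's, tail-reduce, and make monic.
Reduced Gröbner basis: {a² + 8/3ab + b + 2, b² + ½b - 3}.

From the last basis element, b² + ½b - 3 = 0, so b takes values in {-2, 3/2}. Each choice, substituted upward through the basis, yields the corresponding point(s) of the solution set.
  b = -2: the earlier basis element becomes a² - 16/3a = 0, giving a = 0, 16/3 — points (0, -2), (16/3, -2).
  b = 3/2: the earlier basis element becomes a² + 4a + 7/2 = 0, giving a = -2 - sqrt(2)/2, -2 + sqrt(2)/2 — points (-2 - sqrt(2)/2, 3/2), (-2 + sqrt(2)/2, 3/2).

{(0, -2), (16/3, -2), (-2 - sqrt(2)/2, 3/2), (-2 + sqrt(2)/2, 3/2)}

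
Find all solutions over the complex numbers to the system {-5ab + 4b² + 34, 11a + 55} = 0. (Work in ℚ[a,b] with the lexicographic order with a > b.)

{(-5, -17/4), (-5, -2)}

Compute a lex Gröbner basis by Buchberger's algorithm.
f_1 = -5ab + 4b² + 34, LT = ab.
f_2 = 11a + 55, LT = a.

S(f_1,f_2): lcm = ab. S = -⅘b² - 5b - 34/5.
  reduce S modulo (f_1, f_2):
  remainder -⅘b² - 5b - 34/5 ≠ 0; add h_3 = -⅘b² - 5b - 34/5 to the basis.

The other S-polynomials (S(f_1,h_3), S(f_2,h_3)) all reduce to 0 modulo the current basis, so we have a Gröbner basis.
Inter-reduce: drop elements whose leading term is divisible by another's, tail-reduce, and make monic.
Reduced Gröbner basis: {a + 5, b² + 25/4b + 17/2}.

The lex basis is triangular: the last element involves only b. Solving b² + 25/4b + 17/2 = 0 gives b ∈ {-17/4, -2}; substituting each value into the earlier elements determines the remaining variables.
  b = -17/4: the earlier basis element becomes a + 5 = 0, giving a = -5 — point (-5, -17/4).
  b = -2: the earlier basis element becomes a + 5 = 0, giving a = -5 — point (-5, -2).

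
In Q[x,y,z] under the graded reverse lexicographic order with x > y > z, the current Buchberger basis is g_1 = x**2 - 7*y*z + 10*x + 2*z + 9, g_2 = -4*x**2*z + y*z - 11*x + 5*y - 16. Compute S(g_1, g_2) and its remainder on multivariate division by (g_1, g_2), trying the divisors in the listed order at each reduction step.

S(g_1, g_2) = -7*y*z**2 + 10*x*z + 1/4*y*z + 2*z**2 - 11/4*x + 5/4*y + 9*z - 4; remainder on division = -7*y*z**2 + 10*x*z + 1/4*y*z + 2*z**2 - 11/4*x + 5/4*y + 9*z - 4.

lcm(LM(g_1), LM(g_2)) = x**2*z.
S = (lcm/LT(g_1))·g_1 − (lcm/LT(g_2))·g_2 = -7*y*z**2 + 10*x*z + 1/4*y*z + 2*z**2 - 11/4*x + 5/4*y + 9*z - 4.
Reduce S modulo (g_1, g_2) in that order:
  leading term y*z**2: no divisor's leading term divides it; move -7*y*z**2 to the remainder.
  leading term x*z: no divisor's leading term divides it; move 10*x*z to the remainder.
  leading term y*z: no divisor's leading term divides it; move 1/4*y*z to the remainder.
  leading term z**2: no divisor's leading term divides it; move 2*z**2 to the remainder.
  leading term x: no divisor's leading term divides it; move -11/4*x to the remainder.
  leading term y: no divisor's leading term divides it; move 5/4*y to the remainder.
  leading term z: no divisor's leading term divides it; move 9*z to the remainder.
  leading term 1: no divisor's leading term divides it; move -4 to the remainder.
The remainder -7*y*z**2 + 10*x*z + 1/4*y*z + 2*z**2 - 11/4*x + 5/4*y + 9*z - 4 is nonzero, so it would be added as the next basis element.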